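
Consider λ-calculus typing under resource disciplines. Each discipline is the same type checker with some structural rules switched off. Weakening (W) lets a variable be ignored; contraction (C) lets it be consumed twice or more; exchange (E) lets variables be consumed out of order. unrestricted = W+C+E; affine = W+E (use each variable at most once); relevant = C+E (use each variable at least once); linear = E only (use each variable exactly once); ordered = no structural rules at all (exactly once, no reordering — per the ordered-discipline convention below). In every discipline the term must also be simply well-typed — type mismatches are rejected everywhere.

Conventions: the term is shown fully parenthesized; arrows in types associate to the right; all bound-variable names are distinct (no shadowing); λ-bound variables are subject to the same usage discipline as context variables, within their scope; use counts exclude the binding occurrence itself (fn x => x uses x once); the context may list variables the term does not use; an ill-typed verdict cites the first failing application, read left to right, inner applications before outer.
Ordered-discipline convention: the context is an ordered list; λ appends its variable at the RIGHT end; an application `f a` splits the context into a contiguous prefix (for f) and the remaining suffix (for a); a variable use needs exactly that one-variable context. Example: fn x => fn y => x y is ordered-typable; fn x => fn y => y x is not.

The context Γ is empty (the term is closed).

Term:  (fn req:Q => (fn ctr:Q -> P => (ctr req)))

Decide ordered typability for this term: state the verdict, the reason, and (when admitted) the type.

no — no ordered split (uses run ctr, req)
use counts: req [bound]=1; ctr [bound]=1
order of uses: ctr, req
typing: ✓ — Q -> (Q -> P) -> P
across the five disciplines: ordered ✗ | linear ✓ | affine ✓ | relevant ✓ | unrestricted ✓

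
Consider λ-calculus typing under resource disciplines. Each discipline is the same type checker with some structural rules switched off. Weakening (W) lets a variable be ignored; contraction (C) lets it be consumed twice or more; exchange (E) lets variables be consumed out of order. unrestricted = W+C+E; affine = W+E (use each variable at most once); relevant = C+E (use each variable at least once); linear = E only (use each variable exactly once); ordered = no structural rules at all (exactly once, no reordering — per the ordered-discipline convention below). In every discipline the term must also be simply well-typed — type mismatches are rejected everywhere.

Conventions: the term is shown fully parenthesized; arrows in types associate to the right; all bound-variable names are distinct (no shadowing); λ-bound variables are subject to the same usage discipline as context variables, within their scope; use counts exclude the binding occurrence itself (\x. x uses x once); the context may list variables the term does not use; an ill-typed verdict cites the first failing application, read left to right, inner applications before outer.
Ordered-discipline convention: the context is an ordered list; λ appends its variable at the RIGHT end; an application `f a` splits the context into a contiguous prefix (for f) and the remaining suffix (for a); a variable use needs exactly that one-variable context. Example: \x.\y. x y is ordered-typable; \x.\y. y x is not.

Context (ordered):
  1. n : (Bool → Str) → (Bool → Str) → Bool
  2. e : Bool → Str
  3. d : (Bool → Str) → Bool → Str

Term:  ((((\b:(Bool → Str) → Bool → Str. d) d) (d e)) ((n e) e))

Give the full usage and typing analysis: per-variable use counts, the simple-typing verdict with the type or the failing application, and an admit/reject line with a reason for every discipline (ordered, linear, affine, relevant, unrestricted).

use counts: n=1, e=3, d=3, b [bound]=0
use order (left to right): d, d, d, e, n, e, e
typing: well-typed — term : Str
ordered ✗ (e ×3, d ×3 used more than once (contraction); b left unused)
linear ✗ (e ×3, d ×3 used more than once (contraction); b left unused)
affine ✗ (e ×3, d ×3 used more than once (contraction))
relevant ✗ (b left unused)
unrestricted ✓ (typability at Str is all that's needed)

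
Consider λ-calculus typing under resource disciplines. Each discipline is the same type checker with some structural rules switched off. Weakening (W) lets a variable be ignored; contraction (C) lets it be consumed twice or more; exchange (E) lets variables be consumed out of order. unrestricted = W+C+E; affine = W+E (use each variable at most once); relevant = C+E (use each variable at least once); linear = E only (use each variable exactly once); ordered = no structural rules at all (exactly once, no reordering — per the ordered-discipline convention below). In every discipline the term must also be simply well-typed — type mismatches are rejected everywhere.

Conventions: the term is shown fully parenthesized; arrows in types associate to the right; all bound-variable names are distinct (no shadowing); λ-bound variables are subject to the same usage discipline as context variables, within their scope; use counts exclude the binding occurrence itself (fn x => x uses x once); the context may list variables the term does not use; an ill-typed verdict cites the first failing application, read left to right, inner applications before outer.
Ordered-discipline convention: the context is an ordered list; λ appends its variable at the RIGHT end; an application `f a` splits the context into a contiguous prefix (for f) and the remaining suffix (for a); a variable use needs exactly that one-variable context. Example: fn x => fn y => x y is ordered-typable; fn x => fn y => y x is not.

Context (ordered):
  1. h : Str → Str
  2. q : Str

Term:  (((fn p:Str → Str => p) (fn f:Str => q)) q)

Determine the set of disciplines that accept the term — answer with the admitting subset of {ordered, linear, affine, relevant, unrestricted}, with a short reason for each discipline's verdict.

admitted by: unrestricted
usage: h: 0; q: 2; p (λ-bound): 1; f (λ-bound): 0
order of uses: p, q, q
typing: ✓ — Str
ordered ✗ (uses contraction: q ×2; needs weakening: h, f unused)
linear ✗ (uses contraction: q ×2; needs weakening: h, f unused)
affine ✗ (uses contraction: q ×2)
relevant ✗ (needs weakening: h, f unused)
unrestricted ✓ (type-checks (Str) and nothing is barred)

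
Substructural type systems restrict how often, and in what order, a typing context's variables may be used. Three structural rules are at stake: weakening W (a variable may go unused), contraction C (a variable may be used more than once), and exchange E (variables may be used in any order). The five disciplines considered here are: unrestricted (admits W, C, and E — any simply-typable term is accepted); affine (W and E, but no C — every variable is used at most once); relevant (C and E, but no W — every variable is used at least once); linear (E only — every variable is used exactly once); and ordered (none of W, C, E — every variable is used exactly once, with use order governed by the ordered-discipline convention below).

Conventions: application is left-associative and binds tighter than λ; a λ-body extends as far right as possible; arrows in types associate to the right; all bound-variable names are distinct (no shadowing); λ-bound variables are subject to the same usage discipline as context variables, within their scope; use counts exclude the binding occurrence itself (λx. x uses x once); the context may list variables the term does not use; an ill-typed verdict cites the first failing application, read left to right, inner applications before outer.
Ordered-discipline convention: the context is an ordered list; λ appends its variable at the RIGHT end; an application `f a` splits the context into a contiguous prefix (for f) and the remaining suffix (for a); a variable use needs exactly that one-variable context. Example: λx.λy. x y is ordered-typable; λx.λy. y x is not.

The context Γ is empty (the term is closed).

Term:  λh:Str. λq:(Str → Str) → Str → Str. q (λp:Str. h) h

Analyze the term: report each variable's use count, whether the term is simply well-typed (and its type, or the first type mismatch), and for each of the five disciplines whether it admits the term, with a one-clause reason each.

usage: h [bound] ×2; q [bound] ×1; p [bound] ×0
left-to-right use order: q, h, h
typing: well-typed at Str → ((Str → Str) → Str → Str) → Str
ordered: ✗ — uses contraction: h ×2; p never used (weakening)
linear: ✗ — uses contraction: h ×2; p never used (weakening)
affine: ✗ — uses contraction: h ×2
relevant: ✗ — p never used (weakening)
unrestricted: ✓ — well-typed at Str → ((Str → Str) → Str → Str) → Str; no restrictions here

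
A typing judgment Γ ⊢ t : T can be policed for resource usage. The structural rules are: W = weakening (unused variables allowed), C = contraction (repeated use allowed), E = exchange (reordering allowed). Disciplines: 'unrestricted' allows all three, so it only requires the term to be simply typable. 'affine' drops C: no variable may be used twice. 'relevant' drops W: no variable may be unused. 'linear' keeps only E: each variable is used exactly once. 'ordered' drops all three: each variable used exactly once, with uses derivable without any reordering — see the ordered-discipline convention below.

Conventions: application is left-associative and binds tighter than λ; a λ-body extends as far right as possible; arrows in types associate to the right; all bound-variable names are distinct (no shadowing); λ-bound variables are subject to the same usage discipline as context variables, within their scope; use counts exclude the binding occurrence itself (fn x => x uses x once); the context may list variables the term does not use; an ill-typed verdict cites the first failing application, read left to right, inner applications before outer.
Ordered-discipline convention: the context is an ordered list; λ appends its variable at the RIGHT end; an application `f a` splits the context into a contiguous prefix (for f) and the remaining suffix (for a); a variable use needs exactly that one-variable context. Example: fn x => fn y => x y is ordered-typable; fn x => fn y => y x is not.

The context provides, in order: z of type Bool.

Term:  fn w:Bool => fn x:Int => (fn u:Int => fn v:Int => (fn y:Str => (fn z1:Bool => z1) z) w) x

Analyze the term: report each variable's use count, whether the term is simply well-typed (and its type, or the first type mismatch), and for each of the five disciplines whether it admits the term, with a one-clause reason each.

usage: z=1, w (bound)=1, x (bound)=1, u (bound)=0, v (bound)=0, y (bound)=0, z1 (bound)=1
left-to-right use order: z1, z, w, x
typing: ill-typed: an argument Bool mismatches the expected Str
ordered ✗ (fails simple typing)
linear ✗ (a type mismatch blocks all five)
affine ✗ (the type mismatch rejects it)
relevant ✗ (not simply typable)
unrestricted ✗ (fails simple typing)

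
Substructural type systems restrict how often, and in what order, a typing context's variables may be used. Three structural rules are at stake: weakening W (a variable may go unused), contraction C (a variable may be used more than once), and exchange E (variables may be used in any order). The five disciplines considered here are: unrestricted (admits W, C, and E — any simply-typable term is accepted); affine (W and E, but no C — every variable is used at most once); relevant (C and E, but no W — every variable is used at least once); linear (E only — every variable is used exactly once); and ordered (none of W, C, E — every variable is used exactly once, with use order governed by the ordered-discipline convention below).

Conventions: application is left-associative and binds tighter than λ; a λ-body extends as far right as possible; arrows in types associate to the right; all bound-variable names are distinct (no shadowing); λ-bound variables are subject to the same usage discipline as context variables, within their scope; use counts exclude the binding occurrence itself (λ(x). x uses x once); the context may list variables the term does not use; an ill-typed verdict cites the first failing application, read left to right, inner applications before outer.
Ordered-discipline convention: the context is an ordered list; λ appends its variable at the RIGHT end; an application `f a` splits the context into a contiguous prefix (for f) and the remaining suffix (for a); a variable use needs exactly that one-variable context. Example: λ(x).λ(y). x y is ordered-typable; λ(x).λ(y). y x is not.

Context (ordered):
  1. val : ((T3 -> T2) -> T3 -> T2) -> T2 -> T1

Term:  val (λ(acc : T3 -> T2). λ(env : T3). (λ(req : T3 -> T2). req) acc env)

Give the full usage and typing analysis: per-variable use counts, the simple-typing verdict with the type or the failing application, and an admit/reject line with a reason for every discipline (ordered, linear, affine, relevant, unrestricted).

counts: val: 1×; acc [bound]: 1×; env [bound]: 1×; req [bound]: 1×
use order (left to right): val, req, acc, env
typing: ✓ — T2 -> T1
ordered: ✓, single-use (val, acc, env, req), ordered derivation ok
linear: ✓, exactly-once usage across val, acc, env, req
affine: ✓, no duplicate uses among val, acc, env, req
relevant: ✓, every one of val, acc, env, req appears
unrestricted: ✓, well-typed at T2 -> T1; no restrictions here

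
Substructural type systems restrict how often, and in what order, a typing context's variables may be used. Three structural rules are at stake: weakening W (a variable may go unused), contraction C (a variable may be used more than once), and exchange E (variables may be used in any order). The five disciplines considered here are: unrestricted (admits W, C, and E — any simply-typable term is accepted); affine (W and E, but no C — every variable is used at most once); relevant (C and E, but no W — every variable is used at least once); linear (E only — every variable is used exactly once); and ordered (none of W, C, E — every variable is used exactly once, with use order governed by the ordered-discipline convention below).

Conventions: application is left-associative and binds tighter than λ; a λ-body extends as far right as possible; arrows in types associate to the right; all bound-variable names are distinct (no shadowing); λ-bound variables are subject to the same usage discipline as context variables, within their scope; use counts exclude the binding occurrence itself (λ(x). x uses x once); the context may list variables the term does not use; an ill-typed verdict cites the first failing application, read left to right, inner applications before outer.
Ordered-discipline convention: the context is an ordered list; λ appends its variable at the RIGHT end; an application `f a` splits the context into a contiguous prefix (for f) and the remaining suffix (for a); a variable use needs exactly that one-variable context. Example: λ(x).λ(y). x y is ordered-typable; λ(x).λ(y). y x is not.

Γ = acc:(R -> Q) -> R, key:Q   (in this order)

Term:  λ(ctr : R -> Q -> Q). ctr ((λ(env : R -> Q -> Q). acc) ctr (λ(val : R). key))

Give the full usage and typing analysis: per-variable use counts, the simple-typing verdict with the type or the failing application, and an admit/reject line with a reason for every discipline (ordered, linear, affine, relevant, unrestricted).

usage: acc ×1; key ×1; ctr (λ-bound) ×2; env (λ-bound) ×0; val (λ-bound) ×0
order of uses: ctr, acc, ctr, key
typing: the term checks, with type (R -> Q -> Q) -> Q -> Q
ordered: ✗, uses contraction: ctr ×2; env, val never used (weakening)
linear: ✗, uses contraction: ctr ×2; env, val never used (weakening)
affine: ✗, uses contraction: ctr ×2
relevant: ✗, env, val never used (weakening)
unrestricted: ✓, simply typable at (R -> Q -> Q) -> Q -> Q; W, C, E all held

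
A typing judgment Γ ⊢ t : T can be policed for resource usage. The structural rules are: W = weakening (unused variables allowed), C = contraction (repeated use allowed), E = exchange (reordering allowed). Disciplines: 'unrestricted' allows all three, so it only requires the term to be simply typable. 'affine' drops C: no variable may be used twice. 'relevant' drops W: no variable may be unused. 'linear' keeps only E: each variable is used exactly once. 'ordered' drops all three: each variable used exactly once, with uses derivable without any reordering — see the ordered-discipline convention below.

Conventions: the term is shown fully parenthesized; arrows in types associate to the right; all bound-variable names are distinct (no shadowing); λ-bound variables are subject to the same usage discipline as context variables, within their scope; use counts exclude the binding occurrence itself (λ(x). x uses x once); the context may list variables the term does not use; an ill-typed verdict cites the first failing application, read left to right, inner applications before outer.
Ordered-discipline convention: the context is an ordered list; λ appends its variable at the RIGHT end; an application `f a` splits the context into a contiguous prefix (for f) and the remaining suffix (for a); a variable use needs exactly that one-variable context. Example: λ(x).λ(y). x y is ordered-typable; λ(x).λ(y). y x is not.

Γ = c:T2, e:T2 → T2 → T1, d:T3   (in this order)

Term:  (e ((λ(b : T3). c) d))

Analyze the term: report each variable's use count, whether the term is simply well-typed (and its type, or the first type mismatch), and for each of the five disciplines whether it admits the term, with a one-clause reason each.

usage: c: 1×, e: 1×, d: 1×, b (bound): 0×
uses in reading order: e, c, d
typing: the term checks, with type T2 → T1
ordered: ✗, b never used (weakening)
linear: ✗, b never used (weakening)
affine: ✓, no duplicate uses among c, e, d, b
relevant: ✗, b never used (weakening)
unrestricted: ✓, typability at T2 → T1 is all that's needed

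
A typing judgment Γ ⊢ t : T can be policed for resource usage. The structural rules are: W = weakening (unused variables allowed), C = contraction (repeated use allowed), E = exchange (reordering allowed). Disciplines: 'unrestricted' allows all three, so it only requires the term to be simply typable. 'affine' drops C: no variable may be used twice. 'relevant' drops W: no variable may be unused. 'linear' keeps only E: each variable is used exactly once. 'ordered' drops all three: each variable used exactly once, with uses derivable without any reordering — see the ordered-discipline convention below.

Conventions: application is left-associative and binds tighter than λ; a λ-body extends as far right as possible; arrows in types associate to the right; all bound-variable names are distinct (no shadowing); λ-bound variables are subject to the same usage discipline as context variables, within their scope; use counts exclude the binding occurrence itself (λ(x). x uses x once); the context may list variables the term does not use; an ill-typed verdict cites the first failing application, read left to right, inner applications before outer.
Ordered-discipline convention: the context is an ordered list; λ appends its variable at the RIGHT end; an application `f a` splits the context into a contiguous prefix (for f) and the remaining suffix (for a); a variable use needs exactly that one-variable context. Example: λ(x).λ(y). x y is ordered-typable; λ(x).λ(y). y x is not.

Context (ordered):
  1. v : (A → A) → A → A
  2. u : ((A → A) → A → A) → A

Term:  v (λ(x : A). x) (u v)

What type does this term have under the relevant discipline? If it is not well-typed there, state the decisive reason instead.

term : A
usage: v ×2, u ×1, x (bound) ×1
uses in reading order: v, x, u, v
typing: well-typed — term : A
all disciplines: ordered ✗ · linear ✗ · affine ✗ · relevant ✓ · unrestricted ✓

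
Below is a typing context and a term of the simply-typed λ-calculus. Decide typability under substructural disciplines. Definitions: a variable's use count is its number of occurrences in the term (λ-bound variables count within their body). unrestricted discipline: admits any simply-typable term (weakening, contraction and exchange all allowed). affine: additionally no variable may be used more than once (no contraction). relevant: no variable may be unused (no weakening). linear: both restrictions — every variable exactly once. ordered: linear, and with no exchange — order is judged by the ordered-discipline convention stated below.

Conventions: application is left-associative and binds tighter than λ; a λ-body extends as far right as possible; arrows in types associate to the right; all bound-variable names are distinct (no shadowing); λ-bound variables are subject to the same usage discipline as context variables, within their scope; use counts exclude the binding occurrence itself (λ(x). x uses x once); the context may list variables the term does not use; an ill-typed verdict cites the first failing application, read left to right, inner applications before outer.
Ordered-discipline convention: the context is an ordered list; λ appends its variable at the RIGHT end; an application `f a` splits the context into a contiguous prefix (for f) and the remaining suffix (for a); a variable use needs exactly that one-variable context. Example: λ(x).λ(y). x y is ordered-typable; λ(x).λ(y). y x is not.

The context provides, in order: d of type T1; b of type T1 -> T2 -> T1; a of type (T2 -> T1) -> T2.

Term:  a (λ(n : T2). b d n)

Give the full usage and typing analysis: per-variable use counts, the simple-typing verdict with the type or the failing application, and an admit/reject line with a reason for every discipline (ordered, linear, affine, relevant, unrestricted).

use counts: d=1, b=1, a=1, n [bound]=1
uses in reading order: a, b, d, n
typing: well-typed at T2
ordered: ✗ — no contiguous prefix/suffix split fits a, b, d, n
linear: ✓ — each of d, b, a, n used exactly once
affine: ✓ — no duplicate uses among d, b, a, n
relevant: ✓ — every one of d, b, a, n appears
unrestricted: ✓ — simply typable at T2; W, C, E all held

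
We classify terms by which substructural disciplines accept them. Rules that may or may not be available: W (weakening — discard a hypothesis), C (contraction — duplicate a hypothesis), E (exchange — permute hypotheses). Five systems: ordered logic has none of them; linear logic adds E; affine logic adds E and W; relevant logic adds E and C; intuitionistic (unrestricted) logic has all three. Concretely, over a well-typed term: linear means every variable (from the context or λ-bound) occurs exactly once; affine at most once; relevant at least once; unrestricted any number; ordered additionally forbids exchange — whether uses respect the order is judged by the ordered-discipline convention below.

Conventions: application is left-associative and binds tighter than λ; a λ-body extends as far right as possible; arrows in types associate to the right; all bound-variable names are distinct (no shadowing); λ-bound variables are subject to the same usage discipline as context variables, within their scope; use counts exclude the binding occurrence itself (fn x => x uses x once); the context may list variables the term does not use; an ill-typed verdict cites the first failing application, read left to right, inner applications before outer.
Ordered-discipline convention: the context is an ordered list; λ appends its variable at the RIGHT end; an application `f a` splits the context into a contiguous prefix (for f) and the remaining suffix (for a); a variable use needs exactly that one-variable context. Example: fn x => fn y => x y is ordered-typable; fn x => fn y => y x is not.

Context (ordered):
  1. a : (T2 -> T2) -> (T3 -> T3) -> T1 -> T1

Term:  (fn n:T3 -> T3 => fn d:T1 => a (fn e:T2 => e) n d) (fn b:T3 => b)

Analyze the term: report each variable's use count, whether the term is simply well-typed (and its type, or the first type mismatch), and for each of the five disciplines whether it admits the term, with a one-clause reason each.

counts: a: 1×; n (bound): 1×; d (bound): 1×; e (bound): 1×; b (bound): 1×
use order (left to right): a, e, n, d, b
typing: well-typed at T1 -> T1
ordered: ✓ — a, n, d, e, b: once each, no exchange needed
linear: ✓ — exactly-once usage across a, n, d, e, b
affine: ✓ — at most one use each (a, n, d, e, b)
relevant: ✓ — every one of a, n, d, e, b appears
unrestricted: ✓ — well-typed at T1 -> T1; no restrictions here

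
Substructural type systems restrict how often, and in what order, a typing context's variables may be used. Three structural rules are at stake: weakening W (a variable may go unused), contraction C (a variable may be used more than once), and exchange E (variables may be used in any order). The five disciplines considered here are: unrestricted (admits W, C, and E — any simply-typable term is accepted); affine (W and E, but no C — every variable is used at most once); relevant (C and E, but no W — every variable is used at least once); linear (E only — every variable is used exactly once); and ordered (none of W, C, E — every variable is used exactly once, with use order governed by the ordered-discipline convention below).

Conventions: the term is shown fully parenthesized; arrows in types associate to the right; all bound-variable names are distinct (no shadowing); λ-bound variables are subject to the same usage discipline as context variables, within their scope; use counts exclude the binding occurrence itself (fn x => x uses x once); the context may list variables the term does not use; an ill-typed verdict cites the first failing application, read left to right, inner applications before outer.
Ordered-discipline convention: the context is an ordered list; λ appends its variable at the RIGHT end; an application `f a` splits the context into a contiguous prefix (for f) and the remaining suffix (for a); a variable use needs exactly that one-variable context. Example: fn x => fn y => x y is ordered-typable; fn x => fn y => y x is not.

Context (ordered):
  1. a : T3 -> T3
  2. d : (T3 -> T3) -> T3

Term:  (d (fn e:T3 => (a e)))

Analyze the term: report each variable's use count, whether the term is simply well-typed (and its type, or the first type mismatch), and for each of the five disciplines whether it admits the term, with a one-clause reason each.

counts: a: 1×; d: 1×; e (bound): 1×
order of uses: d, a, e
typing: well-typed — term : T3
ordered ✗ (needs exchange: uses follow d, a, e)
linear ✓ (a, d, e: one use apiece)
affine ✓ (a, d, e: no repeats, contraction unneeded)
relevant ✓ (none of a, d, e goes unused)
unrestricted ✓ (typability at T3 is all that's needed)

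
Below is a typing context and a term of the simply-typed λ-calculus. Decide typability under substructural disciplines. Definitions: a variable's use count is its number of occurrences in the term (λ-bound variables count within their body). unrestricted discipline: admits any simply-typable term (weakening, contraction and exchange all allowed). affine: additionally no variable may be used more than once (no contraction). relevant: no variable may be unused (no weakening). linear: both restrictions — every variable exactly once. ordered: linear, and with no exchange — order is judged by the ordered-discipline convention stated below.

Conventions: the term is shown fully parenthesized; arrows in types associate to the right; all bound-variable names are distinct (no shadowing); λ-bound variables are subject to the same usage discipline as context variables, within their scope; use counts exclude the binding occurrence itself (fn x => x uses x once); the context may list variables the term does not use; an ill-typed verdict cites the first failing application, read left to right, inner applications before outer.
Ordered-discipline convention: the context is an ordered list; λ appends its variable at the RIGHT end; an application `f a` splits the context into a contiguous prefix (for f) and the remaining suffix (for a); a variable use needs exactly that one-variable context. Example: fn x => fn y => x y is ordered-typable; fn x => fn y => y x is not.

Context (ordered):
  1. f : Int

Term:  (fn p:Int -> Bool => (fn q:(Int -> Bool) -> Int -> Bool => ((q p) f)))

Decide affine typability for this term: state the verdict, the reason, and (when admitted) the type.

yes — none of f, p, q used more than once; term : (Int -> Bool) -> ((Int -> Bool) -> Int -> Bool) -> Bool
counts: f ×1, p (bound) ×1, q (bound) ×1
order of uses: q, p, f
typing: ✓ — (Int -> Bool) -> ((Int -> Bool) -> Int -> Bool) -> Bool
all disciplines: ordered ✗ | linear ✓ | affine ✓ | relevant ✓ | unrestricted ✓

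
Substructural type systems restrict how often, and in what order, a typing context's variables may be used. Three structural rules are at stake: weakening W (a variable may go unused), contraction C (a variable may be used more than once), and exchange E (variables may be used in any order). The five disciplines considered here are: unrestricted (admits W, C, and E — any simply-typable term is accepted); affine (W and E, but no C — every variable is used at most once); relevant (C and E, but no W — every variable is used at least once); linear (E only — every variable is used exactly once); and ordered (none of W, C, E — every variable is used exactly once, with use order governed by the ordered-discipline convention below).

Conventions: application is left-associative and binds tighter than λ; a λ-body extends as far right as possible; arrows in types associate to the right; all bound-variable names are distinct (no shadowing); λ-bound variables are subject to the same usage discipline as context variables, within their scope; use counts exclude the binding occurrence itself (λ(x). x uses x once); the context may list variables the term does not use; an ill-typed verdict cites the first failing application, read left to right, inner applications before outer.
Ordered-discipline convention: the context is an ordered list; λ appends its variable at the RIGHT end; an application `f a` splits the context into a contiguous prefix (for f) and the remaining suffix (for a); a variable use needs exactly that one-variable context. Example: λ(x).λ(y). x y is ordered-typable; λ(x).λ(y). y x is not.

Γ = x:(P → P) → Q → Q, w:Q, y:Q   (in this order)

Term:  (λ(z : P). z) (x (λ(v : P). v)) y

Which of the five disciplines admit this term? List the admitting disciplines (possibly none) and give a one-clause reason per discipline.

admitted by: none
use counts: x: 1, w: 0, y: 1, z [bound]: 1, v [bound]: 1
order of uses: z, x, v, y
typing: ill-typed: a function awaiting P gets Q → Q
ordered: ✗, the type mismatch rejects it
linear: ✗, not simply typable
affine: ✗, fails simple typing
relevant: ✗, a type mismatch blocks all five
unrestricted: ✗, the type mismatch rejects it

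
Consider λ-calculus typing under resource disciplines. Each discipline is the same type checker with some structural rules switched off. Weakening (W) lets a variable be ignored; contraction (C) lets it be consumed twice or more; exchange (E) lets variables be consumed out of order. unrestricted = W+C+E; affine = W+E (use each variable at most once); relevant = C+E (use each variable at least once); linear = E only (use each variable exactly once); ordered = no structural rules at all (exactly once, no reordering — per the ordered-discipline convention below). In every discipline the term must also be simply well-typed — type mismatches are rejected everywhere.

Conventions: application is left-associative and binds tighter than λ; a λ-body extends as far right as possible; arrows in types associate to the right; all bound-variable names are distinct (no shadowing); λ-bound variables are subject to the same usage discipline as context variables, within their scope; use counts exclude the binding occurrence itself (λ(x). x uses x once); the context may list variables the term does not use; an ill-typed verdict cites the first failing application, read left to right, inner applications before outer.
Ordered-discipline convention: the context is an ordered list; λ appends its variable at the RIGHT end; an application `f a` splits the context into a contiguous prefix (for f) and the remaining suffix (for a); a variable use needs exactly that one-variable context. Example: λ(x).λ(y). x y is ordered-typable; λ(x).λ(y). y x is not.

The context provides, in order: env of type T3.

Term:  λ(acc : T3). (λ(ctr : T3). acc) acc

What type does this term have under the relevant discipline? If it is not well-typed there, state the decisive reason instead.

not well-typed under relevant — env, ctr never used (weakening)
use counts: env: 0×; acc (bound): 2×; ctr (bound): 0×
left-to-right use order: acc, acc
typing: the term checks, with type T3 -> T3
all disciplines: ordered ✗; linear ✗; affine ✗; relevant ✗; unrestricted ✓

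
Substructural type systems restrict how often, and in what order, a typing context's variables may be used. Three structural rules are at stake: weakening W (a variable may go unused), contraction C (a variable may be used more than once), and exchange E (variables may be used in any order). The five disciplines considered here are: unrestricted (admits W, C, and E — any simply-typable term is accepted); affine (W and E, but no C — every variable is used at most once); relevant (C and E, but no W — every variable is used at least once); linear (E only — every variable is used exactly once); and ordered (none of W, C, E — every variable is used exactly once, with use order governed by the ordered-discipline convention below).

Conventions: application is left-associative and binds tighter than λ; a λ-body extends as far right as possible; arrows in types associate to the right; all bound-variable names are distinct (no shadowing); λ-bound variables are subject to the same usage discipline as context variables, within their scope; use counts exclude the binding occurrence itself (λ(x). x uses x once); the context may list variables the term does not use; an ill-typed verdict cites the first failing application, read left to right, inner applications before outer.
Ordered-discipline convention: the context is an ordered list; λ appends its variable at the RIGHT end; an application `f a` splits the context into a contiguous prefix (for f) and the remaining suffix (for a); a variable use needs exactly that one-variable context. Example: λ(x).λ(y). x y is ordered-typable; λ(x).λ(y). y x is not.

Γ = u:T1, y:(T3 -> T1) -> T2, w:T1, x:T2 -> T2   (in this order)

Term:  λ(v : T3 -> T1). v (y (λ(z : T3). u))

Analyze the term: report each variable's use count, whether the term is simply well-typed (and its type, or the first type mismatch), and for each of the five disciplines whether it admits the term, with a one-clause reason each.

use counts: u: 1×, y: 1×, w: 0×, x: 0×, v (λ-bound): 1×, z (λ-bound): 0×
order of uses: v, y, u
typing: ill-typed: argument of type T2 where T3 is required
ordered: ✗ — a type mismatch blocks all five
linear: ✗ — the type mismatch rejects it
affine: ✗ — not simply typable
relevant: ✗ — fails simple typing
unrestricted: ✗ — a type mismatch blocks all five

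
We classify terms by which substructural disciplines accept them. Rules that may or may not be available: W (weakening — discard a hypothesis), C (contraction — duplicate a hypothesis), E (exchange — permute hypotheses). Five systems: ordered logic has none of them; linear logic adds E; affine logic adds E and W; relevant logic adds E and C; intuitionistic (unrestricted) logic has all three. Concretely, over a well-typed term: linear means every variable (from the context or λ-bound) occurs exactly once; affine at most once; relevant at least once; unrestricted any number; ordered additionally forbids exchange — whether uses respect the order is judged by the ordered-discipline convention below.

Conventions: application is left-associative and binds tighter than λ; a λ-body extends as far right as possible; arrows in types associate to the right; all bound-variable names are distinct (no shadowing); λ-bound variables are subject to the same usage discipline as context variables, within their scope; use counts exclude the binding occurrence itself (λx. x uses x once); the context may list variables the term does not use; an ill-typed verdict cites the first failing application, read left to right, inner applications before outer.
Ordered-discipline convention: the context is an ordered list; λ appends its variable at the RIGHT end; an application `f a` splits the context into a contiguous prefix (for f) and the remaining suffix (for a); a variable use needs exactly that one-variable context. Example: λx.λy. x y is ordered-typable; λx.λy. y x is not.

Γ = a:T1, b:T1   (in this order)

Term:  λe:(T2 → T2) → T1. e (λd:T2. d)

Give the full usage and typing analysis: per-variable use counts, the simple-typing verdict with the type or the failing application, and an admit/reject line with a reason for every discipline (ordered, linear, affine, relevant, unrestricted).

use counts: a: 0, b: 0, e (bound): 1, d (bound): 1
left-to-right use order: e, d
typing: the term checks, with type ((T2 → T2) → T1) → T1
ordered: ✗, a, b never used (weakening)
linear: ✗, a, b never used (weakening)
affine: ✓, no duplicate uses among a, b, e, d
relevant: ✗, a, b never used (weakening)
unrestricted: ✓, well-typed at ((T2 → T2) → T1) → T1; no restrictions here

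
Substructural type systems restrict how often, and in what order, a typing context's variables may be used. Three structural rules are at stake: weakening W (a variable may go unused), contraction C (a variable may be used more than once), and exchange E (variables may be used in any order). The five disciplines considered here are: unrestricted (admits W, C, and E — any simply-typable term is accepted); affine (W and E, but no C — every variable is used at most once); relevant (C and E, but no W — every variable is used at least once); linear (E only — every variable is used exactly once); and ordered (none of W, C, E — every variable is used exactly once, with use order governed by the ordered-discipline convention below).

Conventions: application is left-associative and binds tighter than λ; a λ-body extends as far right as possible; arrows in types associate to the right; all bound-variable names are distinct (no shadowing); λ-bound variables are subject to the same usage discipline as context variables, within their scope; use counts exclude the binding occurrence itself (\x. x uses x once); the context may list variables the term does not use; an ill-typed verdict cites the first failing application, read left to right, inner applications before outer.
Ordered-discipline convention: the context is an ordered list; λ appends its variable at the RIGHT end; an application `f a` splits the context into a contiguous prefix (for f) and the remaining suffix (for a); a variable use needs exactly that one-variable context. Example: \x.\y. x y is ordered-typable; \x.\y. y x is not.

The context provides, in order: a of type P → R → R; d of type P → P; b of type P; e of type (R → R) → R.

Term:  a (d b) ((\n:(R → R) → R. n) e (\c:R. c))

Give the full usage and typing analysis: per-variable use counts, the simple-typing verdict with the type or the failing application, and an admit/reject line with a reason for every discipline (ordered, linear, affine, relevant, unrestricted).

usage: a=1; d=1; b=1; e=1; n (bound)=1; c (bound)=1
use order (left to right): a, d, b, n, e, c
typing: well-typed at R
ordered: ✓ — one use each (a, d, b, e, n, c); ordered split holds
linear: ✓ — a, d, b, e, n, c: one use apiece
affine: ✓ — none of a, d, b, e, n, c used more than once
relevant: ✓ — every one of a, d, b, e, n, c appears
unrestricted: ✓ — well-typed at R; no restrictions here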